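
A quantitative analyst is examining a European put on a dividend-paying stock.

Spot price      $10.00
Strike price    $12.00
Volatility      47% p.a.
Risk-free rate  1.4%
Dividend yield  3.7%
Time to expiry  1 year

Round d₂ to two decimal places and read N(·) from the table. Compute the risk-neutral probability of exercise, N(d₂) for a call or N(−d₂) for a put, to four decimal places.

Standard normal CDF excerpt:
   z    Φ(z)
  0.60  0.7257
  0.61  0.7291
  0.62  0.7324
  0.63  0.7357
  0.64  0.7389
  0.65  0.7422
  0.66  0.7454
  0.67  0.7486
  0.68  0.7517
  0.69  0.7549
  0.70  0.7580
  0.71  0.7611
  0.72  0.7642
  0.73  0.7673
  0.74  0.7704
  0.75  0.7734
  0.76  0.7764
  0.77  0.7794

σ√T = 0.47 × 1.0000 = 0.4700
ln(S/K) + (r − q + σ²/2)T = ln(10/12) + (0.014 − 0.037 + 0.47²/2)·1 = -0.1823 + 0.0874 = -0.0949
d₁ = -0.0949 / 0.4700 = -0.2019 which rounds to -0.20
d₂ = d₁ − σ√T = -0.2019 − 0.4700 = -0.6719 which rounds to -0.67
Risk-neutral Pr[S_T < K] = N(−d₂) = N(0.67) = 0.7486

0.7486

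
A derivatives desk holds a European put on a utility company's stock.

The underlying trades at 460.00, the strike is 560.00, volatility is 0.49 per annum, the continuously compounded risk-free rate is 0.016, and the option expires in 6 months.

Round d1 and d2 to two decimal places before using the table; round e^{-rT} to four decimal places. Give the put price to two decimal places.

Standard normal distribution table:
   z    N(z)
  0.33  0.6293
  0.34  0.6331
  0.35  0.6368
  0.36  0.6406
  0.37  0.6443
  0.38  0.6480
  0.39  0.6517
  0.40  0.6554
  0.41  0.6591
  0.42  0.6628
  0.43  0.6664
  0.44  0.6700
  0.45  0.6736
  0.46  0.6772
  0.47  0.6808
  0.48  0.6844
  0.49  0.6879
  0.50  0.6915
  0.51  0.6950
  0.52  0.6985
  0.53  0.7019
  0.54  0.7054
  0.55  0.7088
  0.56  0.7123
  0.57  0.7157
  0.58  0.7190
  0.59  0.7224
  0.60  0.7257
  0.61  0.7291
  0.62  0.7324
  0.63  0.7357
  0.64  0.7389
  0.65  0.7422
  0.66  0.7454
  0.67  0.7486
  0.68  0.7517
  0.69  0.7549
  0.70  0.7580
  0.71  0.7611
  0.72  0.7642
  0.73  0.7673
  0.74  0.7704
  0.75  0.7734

T = 0.5;  σ√T = 0.3465
d₁ = [ln(460/560) + (0.016 + 0.49²/2)·0.5] / 0.3465 = [-0.1967 + 0.0680] / 0.3465 = -0.3714 ≈ -0.37
d₂ = d₁ − σ√T = -0.3714 − 0.3465 = -0.7179 ≈ -0.72
exp(−rT) = exp(−0.016·0.5) = 0.9920
N(−d₂) = N(0.72) = 0.7642;  N(−d₁) = N(0.37) = 0.6443
P = 560·0.9920·0.7642 − 460·0.6443 = 424.5284 − 296.3780 = 128.1504

128.15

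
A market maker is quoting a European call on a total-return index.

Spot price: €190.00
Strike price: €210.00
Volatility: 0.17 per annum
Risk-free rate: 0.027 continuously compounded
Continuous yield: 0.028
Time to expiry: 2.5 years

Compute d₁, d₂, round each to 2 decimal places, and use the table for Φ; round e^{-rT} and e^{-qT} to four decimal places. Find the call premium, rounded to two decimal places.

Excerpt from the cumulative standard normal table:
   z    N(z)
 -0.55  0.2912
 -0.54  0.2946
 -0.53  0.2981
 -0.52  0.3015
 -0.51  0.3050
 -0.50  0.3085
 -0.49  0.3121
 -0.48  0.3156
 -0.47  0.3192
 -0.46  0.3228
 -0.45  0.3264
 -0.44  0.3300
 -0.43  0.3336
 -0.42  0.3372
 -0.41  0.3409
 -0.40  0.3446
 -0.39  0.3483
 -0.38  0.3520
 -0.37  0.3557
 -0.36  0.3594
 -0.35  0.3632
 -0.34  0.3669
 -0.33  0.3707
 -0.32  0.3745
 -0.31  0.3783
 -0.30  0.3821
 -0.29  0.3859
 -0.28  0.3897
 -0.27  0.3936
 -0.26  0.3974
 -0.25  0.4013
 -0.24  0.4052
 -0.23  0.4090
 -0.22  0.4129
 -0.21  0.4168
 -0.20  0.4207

T = 2.5;  σ√T = 0.2688
d₁ = [ln(190/210) + (0.027 − 0.028 + ½·0.17²)·2.5] / (σ√T) = (-0.1001 + 0.0336) / 0.2688 = -0.2472 → -0.25
d₂ = -0.2472 − 0.2688 = -0.5160 → -0.52
exp(−qT) = exp(−0.028·2.5) = 0.9324;  exp(−rT) = exp(−0.027·2.5) = 0.9347
C = 190·0.9324·N(-0.25) − 210·0.9347·N(-0.52) = 190·0.9324·0.4013 − 210·0.9347·0.3015 = 71.0927 − 59.1805 = 11.9122

€11.91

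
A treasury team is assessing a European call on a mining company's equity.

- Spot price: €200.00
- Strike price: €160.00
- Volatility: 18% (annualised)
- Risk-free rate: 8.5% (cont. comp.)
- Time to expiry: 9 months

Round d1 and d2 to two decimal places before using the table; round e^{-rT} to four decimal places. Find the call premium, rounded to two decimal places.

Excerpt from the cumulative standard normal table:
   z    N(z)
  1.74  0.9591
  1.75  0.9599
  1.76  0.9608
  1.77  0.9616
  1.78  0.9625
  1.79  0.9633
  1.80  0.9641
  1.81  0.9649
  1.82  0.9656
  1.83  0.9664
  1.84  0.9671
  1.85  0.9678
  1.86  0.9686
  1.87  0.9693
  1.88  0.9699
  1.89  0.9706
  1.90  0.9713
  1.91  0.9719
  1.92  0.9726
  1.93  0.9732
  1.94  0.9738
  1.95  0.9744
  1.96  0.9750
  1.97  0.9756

T = 0.75;  σ√T = 0.1559
d₁ = [ln(200/160) + (0.085 + 0.18²/2)·0.75] / 0.1559 = [0.2231 + 0.0759] / 0.1559 = 1.9184 which rounds to 1.92
d₂ = d₁ − σ√T = 1.9184 − 0.1559 = 1.7625 which rounds to 1.76
e^(−rT) = e^(−0.085·0.75) = 0.9382
C = 200·N(1.92) − 160·0.9382·N(1.76) = 200·0.9726 − 160·0.9382·0.9608 = 194.5200 − 144.2276 = 50.2924

€50.29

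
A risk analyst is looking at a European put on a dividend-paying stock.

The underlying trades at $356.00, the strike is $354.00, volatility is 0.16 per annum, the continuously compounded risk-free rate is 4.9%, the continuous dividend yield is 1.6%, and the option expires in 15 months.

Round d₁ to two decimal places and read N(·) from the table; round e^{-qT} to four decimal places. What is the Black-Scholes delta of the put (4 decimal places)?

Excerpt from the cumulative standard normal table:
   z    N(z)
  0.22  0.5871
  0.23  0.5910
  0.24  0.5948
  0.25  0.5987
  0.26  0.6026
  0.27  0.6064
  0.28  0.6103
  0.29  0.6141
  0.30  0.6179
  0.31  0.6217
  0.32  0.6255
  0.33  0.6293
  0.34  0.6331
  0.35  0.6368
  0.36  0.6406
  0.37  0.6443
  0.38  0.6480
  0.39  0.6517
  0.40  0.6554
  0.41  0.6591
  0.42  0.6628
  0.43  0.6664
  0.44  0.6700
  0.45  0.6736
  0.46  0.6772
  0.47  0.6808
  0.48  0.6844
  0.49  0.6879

T = 1.25;  σ√T = 0.1789
d₁ = [ln(356/354) + (0.049 − 0.016 + ½·0.16²)·1.25] / (σ√T) = (0.0056 + 0.0573) / 0.1789 = 0.3515 ⇒ 0.35
N(d₁) = N(0.35) = 0.6368
Δ_put = exp(−qT)·(N(d₁) − 1) = 0.9802·(0.6368 − 1) = -0.3560

-0.3560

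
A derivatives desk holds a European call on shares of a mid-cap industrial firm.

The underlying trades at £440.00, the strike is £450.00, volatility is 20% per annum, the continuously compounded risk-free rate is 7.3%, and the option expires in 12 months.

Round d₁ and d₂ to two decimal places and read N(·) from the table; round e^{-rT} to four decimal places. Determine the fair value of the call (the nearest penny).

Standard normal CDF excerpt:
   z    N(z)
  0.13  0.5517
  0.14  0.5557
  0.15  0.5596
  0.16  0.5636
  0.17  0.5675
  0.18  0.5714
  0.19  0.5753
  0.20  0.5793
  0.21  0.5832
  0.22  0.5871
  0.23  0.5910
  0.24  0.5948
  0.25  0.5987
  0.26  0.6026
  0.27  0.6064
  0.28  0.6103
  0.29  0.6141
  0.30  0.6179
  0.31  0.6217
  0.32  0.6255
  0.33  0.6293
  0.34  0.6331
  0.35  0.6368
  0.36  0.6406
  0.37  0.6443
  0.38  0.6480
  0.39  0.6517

£46.10

T = 1;  σ√T = 0.2000
ln(S/K) + (r + σ²/2)T = ln(440/450) + (0.073 + 0.2²/2)·1 = -0.0225 + 0.0930 = 0.0705
d₁ = 0.0705 / 0.2000 = 0.3526 ⇒ 0.35
d₂ = d₁ − σ√T = 0.3526 − 0.2000 = 0.1526 ⇒ 0.15
e^(−rT) = e^(−0.073·1) = 0.9296
N(d₁) = N(0.35) = 0.6368;  N(d₂) = N(0.15) = 0.5596
C = 440·0.6368 − 450·0.9296·0.5596 = 280.1920 − 234.0919 = 46.1001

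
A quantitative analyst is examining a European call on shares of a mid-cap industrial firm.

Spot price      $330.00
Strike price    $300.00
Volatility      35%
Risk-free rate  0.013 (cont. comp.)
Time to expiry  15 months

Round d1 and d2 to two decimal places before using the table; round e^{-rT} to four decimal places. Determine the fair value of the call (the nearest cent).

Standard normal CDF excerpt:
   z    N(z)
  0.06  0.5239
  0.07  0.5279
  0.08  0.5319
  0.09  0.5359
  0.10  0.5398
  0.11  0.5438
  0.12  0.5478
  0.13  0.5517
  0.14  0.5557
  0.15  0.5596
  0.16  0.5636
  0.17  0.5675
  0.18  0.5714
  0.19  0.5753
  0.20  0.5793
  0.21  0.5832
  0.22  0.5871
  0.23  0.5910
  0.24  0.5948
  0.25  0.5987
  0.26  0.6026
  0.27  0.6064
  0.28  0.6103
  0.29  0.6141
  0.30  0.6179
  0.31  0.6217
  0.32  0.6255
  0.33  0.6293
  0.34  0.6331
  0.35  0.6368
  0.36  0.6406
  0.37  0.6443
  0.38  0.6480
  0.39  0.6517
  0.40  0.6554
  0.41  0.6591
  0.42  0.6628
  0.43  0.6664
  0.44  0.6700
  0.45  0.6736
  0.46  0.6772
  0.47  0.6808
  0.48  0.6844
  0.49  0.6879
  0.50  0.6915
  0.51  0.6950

σ√T = 0.35·√1.25 = 0.3913
ln(S/K) + (r + σ²/2)T = ln(330/300) + (0.013 + 0.35²/2)·1.25 = 0.0953 + 0.0928 = 0.1881
d₁ = 0.1881 / 0.3913 = 0.4807 → 0.48
d₂ = d₁ − σ√T = 0.4807 − 0.3913 = 0.0894 → 0.09
exp(−rT) = exp(−0.013·1.25) = 0.9839
N(d₁) = N(0.48) = 0.6844;  N(d₂) = N(0.09) = 0.5359
C = 330·0.6844 − 300·0.9839·0.5359 = 225.8520 − 158.1816 = 67.6704

$67.67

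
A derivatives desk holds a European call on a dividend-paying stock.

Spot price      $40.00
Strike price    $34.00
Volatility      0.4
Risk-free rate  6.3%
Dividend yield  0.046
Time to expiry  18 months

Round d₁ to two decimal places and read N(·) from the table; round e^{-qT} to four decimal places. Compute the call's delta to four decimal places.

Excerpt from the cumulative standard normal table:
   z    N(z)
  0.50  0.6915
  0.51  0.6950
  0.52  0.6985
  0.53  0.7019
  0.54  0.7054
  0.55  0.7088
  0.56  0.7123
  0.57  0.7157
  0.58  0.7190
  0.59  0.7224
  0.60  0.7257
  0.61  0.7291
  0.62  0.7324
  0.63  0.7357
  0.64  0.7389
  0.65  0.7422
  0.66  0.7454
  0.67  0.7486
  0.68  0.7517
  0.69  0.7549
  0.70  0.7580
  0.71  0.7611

T = 1.5;  σ√T = 0.4899
d₁ = [ln(40/34) + (0.063 − 0.046 + ½·0.4²)·1.5] / (σ√T) = (0.1625 + 0.1455) / 0.4899 = 0.6287 which rounds to 0.63
N(d₁) = N(0.63) = 0.7357
Δ_call = exp(−qT)·N(d₁) = 0.9333·0.7357 = 0.6866

0.6866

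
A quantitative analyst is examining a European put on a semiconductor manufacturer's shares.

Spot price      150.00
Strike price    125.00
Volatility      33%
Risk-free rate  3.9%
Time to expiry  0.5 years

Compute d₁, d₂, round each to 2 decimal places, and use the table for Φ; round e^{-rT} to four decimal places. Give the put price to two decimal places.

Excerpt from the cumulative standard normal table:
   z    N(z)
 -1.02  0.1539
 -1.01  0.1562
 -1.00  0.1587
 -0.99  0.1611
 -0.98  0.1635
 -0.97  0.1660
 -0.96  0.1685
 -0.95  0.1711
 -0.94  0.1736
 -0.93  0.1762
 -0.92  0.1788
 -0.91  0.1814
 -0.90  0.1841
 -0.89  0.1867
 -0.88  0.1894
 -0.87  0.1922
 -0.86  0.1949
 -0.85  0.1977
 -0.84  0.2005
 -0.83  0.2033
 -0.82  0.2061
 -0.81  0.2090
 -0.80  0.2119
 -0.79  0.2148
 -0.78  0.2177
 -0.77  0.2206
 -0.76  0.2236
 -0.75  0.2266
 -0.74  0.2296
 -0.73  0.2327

σ√T = 0.33·√0.5 = 0.2333
d₁ = [ln(150/125) + (0.039 + 0.33²/2)·0.5] / 0.2333 = [0.1823 + 0.0467] / 0.2333 = 0.9816 ≈ 0.98
d₂ = d₁ − σ√T = 0.9816 − 0.2333 = 0.7482 ≈ 0.75
exp(−rT) = exp(−0.039·0.5) = 0.9807
P = 125·0.9807·N(-0.75) − 150·N(-0.98) = 125·0.9807·0.2266 − 150·0.1635 = 27.7783 − 24.5250 = 3.2533

3.25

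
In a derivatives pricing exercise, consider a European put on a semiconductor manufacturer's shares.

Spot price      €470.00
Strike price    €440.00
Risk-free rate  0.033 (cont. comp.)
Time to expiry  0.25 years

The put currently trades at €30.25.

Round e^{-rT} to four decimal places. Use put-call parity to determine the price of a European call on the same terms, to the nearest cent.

e^(−rT) = e^(−0.033·0.25) = 0.9918
Put-call parity: C − P = S − K·e^(−rT) = 470 − 440·0.9918 = 470 − 436.3920 = 33.6080
C = P + (C − P) = 30.25 + (33.6080) = 63.8580

€63.86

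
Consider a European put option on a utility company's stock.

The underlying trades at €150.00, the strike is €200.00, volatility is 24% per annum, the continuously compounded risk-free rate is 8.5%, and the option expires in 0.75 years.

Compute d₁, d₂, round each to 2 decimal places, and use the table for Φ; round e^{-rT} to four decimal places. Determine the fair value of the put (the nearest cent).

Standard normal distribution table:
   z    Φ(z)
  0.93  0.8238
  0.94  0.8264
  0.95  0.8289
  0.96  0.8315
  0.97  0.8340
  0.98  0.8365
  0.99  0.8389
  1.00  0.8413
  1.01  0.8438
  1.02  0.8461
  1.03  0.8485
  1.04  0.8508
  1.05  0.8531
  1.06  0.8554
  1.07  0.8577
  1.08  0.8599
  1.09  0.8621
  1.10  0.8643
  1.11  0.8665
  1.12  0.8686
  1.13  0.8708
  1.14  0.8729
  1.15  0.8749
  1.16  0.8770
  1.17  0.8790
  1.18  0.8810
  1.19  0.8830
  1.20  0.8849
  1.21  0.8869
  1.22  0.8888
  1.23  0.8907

€40.21

σ√T = 0.24 × 0.8660 = 0.2078
d₁ = [ln(150/200) + (0.085 + ½·0.24²)·0.75] / (σ√T) = (-0.2877 + 0.0854) / 0.2078 = -0.9735 which rounds to -0.97
d₂ = -0.9735 − 0.2078 = -1.1813 which rounds to -1.18
e^(−rT) = e^(−0.085·0.75) = 0.9382
N(−d₂) = N(1.18) = 0.8810;  N(−d₁) = N(0.97) = 0.8340
P = 200·0.9382·0.8810 − 150·0.8340 = 165.3108 − 125.1000 = 40.2108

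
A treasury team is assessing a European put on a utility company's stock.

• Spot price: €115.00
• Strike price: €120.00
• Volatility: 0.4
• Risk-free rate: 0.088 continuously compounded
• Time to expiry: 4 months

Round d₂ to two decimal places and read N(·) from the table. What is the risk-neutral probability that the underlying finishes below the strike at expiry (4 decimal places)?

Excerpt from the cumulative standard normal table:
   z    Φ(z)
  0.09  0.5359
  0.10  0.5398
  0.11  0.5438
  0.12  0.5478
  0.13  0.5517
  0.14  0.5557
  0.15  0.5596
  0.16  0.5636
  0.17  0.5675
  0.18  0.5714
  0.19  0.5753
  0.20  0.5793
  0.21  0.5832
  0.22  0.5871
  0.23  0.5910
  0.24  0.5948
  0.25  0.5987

0.5675

σ√T = 0.4·√0.3333 = 0.2309
d₁ = [ln(115/120) + (0.088 + 0.4²/2)·0.3333] / 0.2309 = [-0.0426 + 0.0560] / 0.2309 = 0.0582 ⇒ 0.06
d₂ = d₁ − σ√T = 0.0582 − 0.2309 = -0.1727 ⇒ -0.17
Pr(exercise) under Q = N(−d₂) = N(0.17) = 0.5675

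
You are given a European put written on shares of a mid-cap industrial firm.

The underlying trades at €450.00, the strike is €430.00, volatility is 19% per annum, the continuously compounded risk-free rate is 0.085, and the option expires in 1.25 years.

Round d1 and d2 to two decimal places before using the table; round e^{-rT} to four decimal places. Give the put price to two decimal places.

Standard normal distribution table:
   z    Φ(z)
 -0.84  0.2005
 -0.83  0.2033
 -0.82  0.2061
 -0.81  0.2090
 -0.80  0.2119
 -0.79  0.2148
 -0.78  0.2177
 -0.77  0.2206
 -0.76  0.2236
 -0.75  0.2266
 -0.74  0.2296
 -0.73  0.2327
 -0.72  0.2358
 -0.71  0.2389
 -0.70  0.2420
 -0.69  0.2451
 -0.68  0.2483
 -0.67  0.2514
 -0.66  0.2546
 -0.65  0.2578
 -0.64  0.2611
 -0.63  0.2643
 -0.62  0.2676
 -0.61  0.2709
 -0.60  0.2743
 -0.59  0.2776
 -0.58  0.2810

€12.00

σ√T = 0.19 × 1.1180 = 0.2124
ln(S/K) + (r + σ²/2)T = ln(450/430) + (0.085 + 0.19²/2)·1.25 = 0.0455 + 0.1288 = 0.1743
d₁ = 0.1743 / 0.2124 = 0.8204 ≈ 0.82
d₂ = d₁ − σ√T = 0.8204 − 0.2124 = 0.6080 ≈ 0.61
e^(−rT) = e^(−0.085·1.25) = 0.8992
P = 430·0.8992·N(-0.61) − 450·N(-0.82) = 430·0.8992·0.2709 − 450·0.2061 = 104.7451 − 92.7450 = 12.0001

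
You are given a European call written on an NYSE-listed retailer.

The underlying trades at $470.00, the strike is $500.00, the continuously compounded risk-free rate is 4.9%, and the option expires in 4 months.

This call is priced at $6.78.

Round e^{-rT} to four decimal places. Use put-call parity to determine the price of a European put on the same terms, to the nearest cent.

$28.68

e^(−rT) = e^(−0.049·0.3333) = 0.9838
Put-call parity: C − P = S − K·e^(−rT) = 470 − 500·0.9838 = 470 − 491.9000 = -21.9000
P = C − (C − P) = 6.78 − (-21.9000) = 28.6800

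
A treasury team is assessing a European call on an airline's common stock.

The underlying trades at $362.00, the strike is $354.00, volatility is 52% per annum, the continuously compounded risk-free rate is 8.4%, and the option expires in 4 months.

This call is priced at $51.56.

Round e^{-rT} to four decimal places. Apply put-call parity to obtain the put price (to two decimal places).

e^(−rT) = e^(−0.084·0.3333) = 0.9724
Put-call parity: C − P = S − K·e^(−rT) = 362 − 354·0.9724 = 362 − 344.2296 = 17.7704
P = C − (C − P) = 51.56 − (17.7704) = 33.7896

$33.79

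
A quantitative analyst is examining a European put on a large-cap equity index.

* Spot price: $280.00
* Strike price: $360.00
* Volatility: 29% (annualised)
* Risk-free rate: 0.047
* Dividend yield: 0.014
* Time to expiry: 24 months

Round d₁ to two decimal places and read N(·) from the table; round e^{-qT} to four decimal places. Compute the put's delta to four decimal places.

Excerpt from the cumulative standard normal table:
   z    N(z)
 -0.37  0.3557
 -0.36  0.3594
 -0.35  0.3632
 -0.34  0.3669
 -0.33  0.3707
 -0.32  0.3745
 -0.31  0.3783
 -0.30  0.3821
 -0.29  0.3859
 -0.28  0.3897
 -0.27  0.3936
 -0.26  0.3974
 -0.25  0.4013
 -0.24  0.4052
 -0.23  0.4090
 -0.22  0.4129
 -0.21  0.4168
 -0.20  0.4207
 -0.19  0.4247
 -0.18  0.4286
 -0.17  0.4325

-0.5822

σ√T = 0.29·√2 = 0.4101
d₁ = [ln(280/360) + (0.047 − 0.014 + 0.29²/2)·2] / 0.4101 = [-0.2513 + 0.1501] / 0.4101 = -0.2468 ⇒ -0.25
N(d₁) = N(-0.25) = 0.4013
Δ_put = exp(−qT)·(N(d₁) − 1) = 0.9724·(0.4013 − 1) = -0.5822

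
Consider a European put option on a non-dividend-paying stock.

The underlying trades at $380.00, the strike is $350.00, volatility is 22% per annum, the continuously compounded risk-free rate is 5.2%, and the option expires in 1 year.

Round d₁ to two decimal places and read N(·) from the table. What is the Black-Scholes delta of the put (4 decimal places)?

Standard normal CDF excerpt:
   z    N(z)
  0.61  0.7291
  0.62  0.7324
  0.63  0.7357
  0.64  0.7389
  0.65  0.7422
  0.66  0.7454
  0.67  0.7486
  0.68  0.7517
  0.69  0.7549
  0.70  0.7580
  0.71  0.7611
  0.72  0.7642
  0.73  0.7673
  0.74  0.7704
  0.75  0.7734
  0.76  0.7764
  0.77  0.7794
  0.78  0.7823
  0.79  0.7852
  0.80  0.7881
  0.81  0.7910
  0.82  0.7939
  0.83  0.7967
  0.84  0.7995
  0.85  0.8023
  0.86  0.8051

-0.2358

σ√T = 0.22·√1 = 0.2200
ln(S/K) + (r + σ²/2)T = ln(380/350) + (0.052 + 0.22²/2)·1 = 0.0822 + 0.0762 = 0.1584
d₁ = 0.1584 / 0.2200 = 0.7202 → 0.72
N(d₁) = N(0.72) = 0.7642
Δ_put = N(d₁) − 1 = 0.7642 − 1 = -0.2358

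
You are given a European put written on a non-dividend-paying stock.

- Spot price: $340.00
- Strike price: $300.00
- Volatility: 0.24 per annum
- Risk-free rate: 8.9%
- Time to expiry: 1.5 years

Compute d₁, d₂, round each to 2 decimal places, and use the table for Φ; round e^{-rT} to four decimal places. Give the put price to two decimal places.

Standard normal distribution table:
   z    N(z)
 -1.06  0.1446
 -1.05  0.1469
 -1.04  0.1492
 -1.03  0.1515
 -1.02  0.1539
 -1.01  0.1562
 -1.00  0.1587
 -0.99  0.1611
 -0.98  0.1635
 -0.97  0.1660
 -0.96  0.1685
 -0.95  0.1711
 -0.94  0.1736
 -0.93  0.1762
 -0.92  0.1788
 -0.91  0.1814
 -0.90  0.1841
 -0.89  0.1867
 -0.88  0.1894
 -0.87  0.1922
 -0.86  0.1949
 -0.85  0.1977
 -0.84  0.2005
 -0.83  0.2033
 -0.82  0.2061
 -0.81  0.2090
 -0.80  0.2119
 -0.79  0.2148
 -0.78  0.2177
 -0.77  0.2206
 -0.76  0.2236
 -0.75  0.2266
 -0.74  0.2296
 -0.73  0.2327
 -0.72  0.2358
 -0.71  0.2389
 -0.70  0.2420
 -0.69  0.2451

T = 1.5;  σ√T = 0.2939
ln(S/K) + (r + σ²/2)T = ln(340/300) + (0.089 + 0.24²/2)·1.5 = 0.1252 + 0.1767 = 0.3019
d₁ = 0.3019 / 0.2939 = 1.0270 ⇒ 1.03
d₂ = d₁ − σ√T = 1.0270 − 0.2939 = 0.7330 ⇒ 0.73
e^(−rT) = e^(−0.089·1.5) = 0.8750
N(−d₂) = N(-0.73) = 0.2327;  N(−d₁) = N(-1.03) = 0.1515
P = 300·0.8750·0.2327 − 340·0.1515 = 61.0837 − 51.5100 = 9.5737

$9.57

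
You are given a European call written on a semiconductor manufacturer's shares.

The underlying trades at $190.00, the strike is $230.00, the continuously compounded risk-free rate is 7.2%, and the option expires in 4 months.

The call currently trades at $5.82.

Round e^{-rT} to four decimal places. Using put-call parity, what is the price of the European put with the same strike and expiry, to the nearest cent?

$40.37

e^(−rT) = e^(−0.072·0.3333) = 0.9763
Put-call parity: C − P = S − K·e^(−rT) = 190 − 230·0.9763 = 190 − 224.5490 = -34.5490
P = C − (C − P) = 5.82 − (-34.5490) = 40.3690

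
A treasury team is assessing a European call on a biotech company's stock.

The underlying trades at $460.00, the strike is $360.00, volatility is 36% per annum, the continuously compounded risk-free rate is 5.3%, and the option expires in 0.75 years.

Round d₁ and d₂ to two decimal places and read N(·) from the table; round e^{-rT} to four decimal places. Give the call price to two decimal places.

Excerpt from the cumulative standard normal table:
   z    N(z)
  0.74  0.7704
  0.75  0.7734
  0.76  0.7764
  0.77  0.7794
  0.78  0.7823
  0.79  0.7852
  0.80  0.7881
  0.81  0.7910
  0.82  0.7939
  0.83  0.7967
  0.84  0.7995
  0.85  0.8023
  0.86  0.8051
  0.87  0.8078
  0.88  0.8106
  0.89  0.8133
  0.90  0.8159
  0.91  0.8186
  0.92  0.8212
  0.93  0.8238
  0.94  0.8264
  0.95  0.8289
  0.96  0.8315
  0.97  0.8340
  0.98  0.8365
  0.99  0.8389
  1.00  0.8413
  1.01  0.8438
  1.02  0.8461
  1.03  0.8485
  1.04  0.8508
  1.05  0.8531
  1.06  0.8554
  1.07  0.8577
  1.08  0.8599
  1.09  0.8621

$125.94

T = 0.75;  σ√T = 0.3118
d₁ = [ln(460/360) + (0.053 + ½·0.36²)·0.75] / (σ√T) = (0.2451 + 0.0883) / 0.3118 = 1.0696 ⇒ 1.07
d₂ = 1.0696 − 0.3118 = 0.7578 ⇒ 0.76
exp(−rT) = exp(−0.053·0.75) = 0.9610
C = 460·N(1.07) − 360·0.9610·N(0.76) = 460·0.8577 − 360·0.9610·0.7764 = 394.5420 − 268.6033 = 125.9387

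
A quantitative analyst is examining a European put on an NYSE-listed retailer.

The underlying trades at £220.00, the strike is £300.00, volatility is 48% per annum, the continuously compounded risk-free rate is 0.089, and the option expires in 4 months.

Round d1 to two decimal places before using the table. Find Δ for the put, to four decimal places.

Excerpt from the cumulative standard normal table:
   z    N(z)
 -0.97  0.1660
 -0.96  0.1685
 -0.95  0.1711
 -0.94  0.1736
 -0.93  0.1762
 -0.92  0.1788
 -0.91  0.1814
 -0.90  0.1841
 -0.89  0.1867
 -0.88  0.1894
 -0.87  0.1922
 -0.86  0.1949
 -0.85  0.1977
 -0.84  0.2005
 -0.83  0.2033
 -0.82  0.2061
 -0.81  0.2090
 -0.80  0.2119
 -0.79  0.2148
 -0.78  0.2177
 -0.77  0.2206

σ√T = 0.48 × 0.5774 = 0.2771
d₁ = [ln(220/300) + (0.089 + ½·0.48²)·0.3333] / (σ√T) = (-0.3102 + 0.0681) / 0.2771 = -0.8736 ≈ -0.87
N(d₁) = N(-0.87) = 0.1922
Δ_put = N(d₁) − 1 = 0.1922 − 1 = -0.8078

-0.8078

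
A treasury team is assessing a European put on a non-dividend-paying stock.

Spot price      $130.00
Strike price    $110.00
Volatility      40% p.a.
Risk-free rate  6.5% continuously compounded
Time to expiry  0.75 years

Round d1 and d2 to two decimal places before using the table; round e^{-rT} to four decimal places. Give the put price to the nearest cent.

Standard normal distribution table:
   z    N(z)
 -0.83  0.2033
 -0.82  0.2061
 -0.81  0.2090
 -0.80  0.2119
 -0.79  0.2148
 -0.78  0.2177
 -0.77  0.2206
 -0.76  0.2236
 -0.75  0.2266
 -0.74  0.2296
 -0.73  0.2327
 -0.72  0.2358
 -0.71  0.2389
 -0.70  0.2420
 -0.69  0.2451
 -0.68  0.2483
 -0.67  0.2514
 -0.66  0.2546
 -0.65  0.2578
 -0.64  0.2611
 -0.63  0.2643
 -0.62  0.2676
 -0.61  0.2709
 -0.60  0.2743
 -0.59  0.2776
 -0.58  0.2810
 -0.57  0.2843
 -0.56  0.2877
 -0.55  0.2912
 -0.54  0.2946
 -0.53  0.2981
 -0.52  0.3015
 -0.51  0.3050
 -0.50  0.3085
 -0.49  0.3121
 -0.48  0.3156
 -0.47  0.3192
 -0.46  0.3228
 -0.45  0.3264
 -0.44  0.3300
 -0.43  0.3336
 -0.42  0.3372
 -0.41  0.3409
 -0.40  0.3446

T = 0.75;  σ√T = 0.3464
d₁ = [ln(130/110) + (0.065 + 0.4²/2)·0.75] / 0.3464 = [0.1671 + 0.1088] / 0.3464 = 0.7962 which rounds to 0.80
d₂ = d₁ − σ√T = 0.7962 − 0.3464 = 0.4498 which rounds to 0.45
exp(−rT) = exp(−0.065·0.75) = 0.9524
N(−d₂) = N(-0.45) = 0.3264;  N(−d₁) = N(-0.80) = 0.2119
P = 110·0.9524·0.3264 − 130·0.2119 = 34.1950 − 27.5470 = 6.6480

$6.65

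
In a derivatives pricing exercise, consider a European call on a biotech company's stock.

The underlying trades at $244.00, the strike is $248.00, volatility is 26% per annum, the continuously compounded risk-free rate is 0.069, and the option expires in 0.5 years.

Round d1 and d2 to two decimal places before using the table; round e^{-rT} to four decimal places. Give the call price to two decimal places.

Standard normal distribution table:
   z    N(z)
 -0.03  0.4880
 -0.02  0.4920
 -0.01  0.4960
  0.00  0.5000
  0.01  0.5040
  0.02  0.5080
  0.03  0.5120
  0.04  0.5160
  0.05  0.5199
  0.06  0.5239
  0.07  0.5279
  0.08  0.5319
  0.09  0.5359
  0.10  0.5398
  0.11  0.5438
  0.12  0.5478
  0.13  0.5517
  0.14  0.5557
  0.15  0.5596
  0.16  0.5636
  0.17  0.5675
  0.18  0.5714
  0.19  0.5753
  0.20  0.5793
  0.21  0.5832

σ√T = 0.26·√0.5 = 0.1838
d₁ = [ln(244/248) + (0.069 + 0.26²/2)·0.5] / 0.1838 = [-0.0163 + 0.0514] / 0.1838 = 0.1911 → 0.19
d₂ = d₁ − σ√T = 0.1911 − 0.1838 = 0.0073 → 0.01
exp(−rT) = exp(−0.069·0.5) = 0.9661
N(d₁) = N(0.19) = 0.5753;  N(d₂) = N(0.01) = 0.5040
C = 244·0.5753 − 248·0.9661·0.5040 = 140.3732 − 120.7548 = 19.6184

$19.62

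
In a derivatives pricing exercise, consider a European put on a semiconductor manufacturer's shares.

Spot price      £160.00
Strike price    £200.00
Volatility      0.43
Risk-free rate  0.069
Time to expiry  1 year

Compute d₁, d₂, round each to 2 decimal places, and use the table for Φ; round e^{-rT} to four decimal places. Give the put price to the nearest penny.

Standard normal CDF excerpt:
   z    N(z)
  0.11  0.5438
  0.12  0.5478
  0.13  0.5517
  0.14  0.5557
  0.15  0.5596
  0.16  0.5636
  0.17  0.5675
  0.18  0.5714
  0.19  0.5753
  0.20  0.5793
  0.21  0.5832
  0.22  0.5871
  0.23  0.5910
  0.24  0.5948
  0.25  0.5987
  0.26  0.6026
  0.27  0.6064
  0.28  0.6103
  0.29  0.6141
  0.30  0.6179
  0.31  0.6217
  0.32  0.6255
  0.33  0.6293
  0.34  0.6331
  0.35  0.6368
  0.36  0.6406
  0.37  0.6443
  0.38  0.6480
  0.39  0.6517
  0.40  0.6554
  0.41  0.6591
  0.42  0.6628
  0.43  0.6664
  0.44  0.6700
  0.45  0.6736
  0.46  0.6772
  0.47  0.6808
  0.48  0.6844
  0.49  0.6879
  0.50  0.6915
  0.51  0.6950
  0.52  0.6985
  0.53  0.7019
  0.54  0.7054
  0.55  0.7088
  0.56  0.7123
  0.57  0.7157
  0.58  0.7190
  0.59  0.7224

σ√T = 0.43·√1 = 0.4300
ln(S/K) + (r + σ²/2)T = ln(160/200) + (0.069 + 0.43²/2)·1 = -0.2231 + 0.1614 = -0.0617
d₁ = -0.0617 / 0.4300 = -0.1435 which rounds to -0.14
d₂ = d₁ − σ√T = -0.1435 − 0.4300 = -0.5735 which rounds to -0.57
e^(−rT) = e^(−0.069·1) = 0.9333
P = 200·0.9333·N(0.57) − 160·N(0.14) = 200·0.9333·0.7157 − 160·0.5557 = 133.5926 − 88.9120 = 44.6806

£44.68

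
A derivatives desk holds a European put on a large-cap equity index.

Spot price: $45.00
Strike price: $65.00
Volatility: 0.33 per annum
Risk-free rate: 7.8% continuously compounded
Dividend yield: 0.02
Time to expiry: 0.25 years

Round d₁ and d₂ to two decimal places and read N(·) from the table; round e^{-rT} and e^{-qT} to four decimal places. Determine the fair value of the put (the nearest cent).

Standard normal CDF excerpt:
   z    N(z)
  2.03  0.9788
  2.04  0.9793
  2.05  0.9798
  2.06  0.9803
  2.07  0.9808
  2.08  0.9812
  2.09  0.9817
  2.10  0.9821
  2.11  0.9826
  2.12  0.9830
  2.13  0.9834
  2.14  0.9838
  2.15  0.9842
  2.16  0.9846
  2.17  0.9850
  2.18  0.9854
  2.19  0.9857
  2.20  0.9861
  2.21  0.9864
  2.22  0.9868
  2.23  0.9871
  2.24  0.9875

σ√T = 0.33·√0.25 = 0.1650
ln(S/K) + (r − q + σ²/2)T = ln(45/65) + (0.078 − 0.02 + 0.33²/2)·0.25 = -0.3677 + 0.0281 = -0.3396
d₁ = -0.3396 / 0.1650 = -2.0583 ≈ -2.06
d₂ = d₁ − σ√T = -2.0583 − 0.1650 = -2.2233 ≈ -2.22
e^(−qT) = e^(−0.02·0.25) = 0.9950;  e^(−rT) = e^(−0.078·0.25) = 0.9807
P = 65·0.9807·N(2.22) − 45·0.9950·N(2.06) = 65·0.9807·0.9868 − 45·0.9950·0.9803 = 62.9041 − 43.8929 = 19.0111

$19.01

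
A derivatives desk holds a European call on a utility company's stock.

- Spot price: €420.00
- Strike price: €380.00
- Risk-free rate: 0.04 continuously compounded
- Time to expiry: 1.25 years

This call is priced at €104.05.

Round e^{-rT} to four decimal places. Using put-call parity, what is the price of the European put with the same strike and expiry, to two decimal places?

e^(−rT) = e^(−0.04·1.25) = 0.9512
Put-call parity: C − P = S − K·e^(−rT) = 420 − 380·0.9512 = 420 − 361.4560 = 58.5440
P = C − (C − P) = 104.05 − (58.5440) = 45.5060

€45.51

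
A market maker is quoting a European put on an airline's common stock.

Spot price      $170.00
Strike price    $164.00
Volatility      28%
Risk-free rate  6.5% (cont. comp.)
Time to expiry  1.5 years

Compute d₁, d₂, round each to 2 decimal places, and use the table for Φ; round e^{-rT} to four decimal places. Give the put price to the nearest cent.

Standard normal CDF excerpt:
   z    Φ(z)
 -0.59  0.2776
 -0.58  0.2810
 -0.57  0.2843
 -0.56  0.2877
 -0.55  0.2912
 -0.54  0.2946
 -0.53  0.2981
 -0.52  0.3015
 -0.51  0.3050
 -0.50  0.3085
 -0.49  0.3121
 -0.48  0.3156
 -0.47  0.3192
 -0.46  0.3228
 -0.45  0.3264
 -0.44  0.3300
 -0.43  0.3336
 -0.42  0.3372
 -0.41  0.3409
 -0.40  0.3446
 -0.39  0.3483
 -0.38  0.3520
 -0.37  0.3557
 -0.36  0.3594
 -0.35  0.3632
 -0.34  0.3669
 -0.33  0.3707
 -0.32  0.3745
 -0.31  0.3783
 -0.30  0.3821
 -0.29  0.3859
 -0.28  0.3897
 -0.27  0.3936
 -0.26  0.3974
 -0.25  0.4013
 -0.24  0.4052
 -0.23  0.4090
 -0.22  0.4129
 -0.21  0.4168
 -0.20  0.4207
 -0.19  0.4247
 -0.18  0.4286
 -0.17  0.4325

σ√T = 0.28·√1.5 = 0.3429
d₁ = [ln(170/164) + (0.065 + ½·0.28²)·1.5] / (σ√T) = (0.0359 + 0.1563) / 0.3429 = 0.5606 → 0.56
d₂ = 0.5606 − 0.3429 = 0.2176 → 0.22
e^(−rT) = e^(−0.065·1.5) = 0.9071
P = 164·0.9071·N(-0.22) − 170·N(-0.56) = 164·0.9071·0.4129 − 170·0.2877 = 61.4248 − 48.9090 = 12.5158

$12.52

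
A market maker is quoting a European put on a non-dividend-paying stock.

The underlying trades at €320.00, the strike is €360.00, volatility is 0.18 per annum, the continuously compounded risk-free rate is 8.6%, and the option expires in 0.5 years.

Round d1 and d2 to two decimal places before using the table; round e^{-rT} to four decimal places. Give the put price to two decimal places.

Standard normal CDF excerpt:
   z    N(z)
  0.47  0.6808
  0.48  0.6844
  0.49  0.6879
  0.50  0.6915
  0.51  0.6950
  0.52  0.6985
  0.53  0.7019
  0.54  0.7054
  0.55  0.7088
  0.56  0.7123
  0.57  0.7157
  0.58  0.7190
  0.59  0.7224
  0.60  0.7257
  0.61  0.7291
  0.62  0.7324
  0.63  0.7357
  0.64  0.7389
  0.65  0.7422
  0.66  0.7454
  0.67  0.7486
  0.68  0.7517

€32.42

σ√T = 0.18 × 0.7071 = 0.1273
d₁ = [ln(320/360) + (0.086 + 0.18²/2)·0.5] / 0.1273 = [-0.1178 + 0.0511] / 0.1273 = -0.5239 ≈ -0.52
d₂ = d₁ − σ√T = -0.5239 − 0.1273 = -0.6512 ≈ -0.65
e^(−rT) = e^(−0.086·0.5) = 0.9579
N(−d₂) = N(0.65) = 0.7422;  N(−d₁) = N(0.52) = 0.6985
P = 360·0.9579·0.7422 − 320·0.6985 = 255.9432 − 223.5200 = 32.4232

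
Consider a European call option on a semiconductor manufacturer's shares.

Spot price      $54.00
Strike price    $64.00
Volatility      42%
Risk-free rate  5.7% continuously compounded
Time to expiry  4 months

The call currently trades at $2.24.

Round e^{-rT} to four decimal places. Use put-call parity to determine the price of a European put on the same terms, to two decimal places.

$11.04

e^(−rT) = e^(−0.057·0.3333) = 0.9812
Put-call parity: C − P = S − K·e^(−rT) = 54 − 64·0.9812 = 54 − 62.7968 = -8.7968
P = C − (C − P) = 2.24 − (-8.7968) = 11.0368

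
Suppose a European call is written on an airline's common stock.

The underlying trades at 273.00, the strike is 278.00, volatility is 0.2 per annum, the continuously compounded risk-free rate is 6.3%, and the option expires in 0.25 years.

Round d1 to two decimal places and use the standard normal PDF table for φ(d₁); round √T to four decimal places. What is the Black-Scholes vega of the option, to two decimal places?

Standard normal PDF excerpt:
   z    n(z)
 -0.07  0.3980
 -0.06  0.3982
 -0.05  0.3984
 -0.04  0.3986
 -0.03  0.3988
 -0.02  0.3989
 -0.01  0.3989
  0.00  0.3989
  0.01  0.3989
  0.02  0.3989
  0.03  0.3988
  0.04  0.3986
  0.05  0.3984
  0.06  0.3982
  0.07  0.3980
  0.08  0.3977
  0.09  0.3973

54.44

σ√T = 0.2·√0.25 = 0.1000
d₁ = [ln(273/278) + (0.063 + 0.2²/2)·0.25] / 0.1000 = [-0.0181 + 0.0208] / 0.1000 = 0.0260 which rounds to 0.03
√T = √0.25 = 0.5000
φ(d₁) = φ(0.03) = 0.3988
vega = S·φ(d₁)·√T = 273·0.3988·0.5000 = 54.4362
(The put has the same vega.)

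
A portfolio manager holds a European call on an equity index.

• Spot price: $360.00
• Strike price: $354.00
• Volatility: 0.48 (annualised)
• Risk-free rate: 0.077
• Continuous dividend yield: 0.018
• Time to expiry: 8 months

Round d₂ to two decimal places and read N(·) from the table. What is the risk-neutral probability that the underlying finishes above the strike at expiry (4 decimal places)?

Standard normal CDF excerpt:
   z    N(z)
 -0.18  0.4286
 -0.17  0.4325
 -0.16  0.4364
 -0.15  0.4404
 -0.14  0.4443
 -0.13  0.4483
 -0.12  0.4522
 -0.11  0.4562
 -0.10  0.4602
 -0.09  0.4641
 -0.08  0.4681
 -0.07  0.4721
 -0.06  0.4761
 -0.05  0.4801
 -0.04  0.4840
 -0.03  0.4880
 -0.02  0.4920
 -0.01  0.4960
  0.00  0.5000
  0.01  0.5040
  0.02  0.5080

0.4801

σ√T = 0.48·√0.6667 = 0.3919
d₁ = [ln(360/354) + (0.077 − 0.018 + ½·0.48²)·0.6667] / (σ√T) = (0.0168 + 0.1161) / 0.3919 = 0.3392 which rounds to 0.34
d₂ = 0.3392 − 0.3919 = -0.0527 which rounds to -0.05
Risk-neutral Pr[S_T > K] = N(d₂) = N(-0.05) = 0.4801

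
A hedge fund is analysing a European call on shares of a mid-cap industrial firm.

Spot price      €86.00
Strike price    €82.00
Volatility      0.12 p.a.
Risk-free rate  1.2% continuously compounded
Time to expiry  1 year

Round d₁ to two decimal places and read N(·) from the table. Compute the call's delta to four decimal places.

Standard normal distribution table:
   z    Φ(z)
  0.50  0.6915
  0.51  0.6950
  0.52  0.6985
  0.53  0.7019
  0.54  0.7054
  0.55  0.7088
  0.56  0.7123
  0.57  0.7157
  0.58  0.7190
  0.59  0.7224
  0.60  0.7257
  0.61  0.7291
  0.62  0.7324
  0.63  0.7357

σ√T = 0.12·√1 = 0.1200
ln(S/K) + (r + σ²/2)T = ln(86/82) + (0.012 + 0.12²/2)·1 = 0.0476 + 0.0192 = 0.0668
d₁ = 0.0668 / 0.1200 = 0.5569 ≈ 0.56
N(d₁) = N(0.56) = 0.7123
Δ_call = N(d₁) = 0.7123

0.7123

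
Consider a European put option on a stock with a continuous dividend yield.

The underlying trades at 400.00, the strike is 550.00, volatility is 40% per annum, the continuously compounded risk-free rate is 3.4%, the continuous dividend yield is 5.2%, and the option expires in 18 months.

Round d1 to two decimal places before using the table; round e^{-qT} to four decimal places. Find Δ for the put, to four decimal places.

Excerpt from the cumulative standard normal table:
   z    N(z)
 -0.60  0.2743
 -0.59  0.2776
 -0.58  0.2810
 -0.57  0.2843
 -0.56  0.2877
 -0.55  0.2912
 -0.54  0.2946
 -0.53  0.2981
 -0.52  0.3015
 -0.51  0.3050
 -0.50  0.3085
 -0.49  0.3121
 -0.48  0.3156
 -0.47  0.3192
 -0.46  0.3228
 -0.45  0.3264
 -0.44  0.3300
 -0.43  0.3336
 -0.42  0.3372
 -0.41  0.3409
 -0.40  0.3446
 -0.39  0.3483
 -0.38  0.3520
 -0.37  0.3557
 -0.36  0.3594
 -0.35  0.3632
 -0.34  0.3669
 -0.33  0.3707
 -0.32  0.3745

-0.6264

σ√T = 0.4 × 1.2247 = 0.4899
ln(S/K) + (r − q + σ²/2)T = ln(400/550) + (0.034 − 0.052 + 0.4²/2)·1.5 = -0.3185 + 0.0930 = -0.2255
d₁ = -0.2255 / 0.4899 = -0.4602 ≈ -0.46
N(d₁) = N(-0.46) = 0.3228
Δ_put = exp(−qT)·(N(d₁) − 1) = 0.9250·(0.3228 − 1) = -0.6264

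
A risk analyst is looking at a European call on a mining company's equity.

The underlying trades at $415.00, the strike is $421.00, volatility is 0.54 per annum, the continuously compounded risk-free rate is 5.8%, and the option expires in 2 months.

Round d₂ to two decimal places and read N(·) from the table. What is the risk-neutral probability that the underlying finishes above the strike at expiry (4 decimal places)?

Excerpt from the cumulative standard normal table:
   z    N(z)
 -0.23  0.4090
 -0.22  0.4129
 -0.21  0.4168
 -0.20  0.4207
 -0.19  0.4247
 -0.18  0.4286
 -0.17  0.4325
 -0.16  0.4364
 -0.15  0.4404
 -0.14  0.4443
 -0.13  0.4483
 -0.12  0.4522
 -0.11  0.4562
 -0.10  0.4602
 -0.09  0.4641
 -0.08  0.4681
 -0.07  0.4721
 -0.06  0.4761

σ√T = 0.54·√0.1667 = 0.2205
d₁ = [ln(415/421) + (0.058 + 0.54²/2)·0.1667] / 0.2205 = [-0.0144 + 0.0340] / 0.2205 = 0.0890 ⇒ 0.09
d₂ = d₁ − σ√T = 0.0890 − 0.2205 = -0.1315 ⇒ -0.13
Risk-neutral Pr[S_T > K] = N(d₂) = N(-0.13) = 0.4483

0.4483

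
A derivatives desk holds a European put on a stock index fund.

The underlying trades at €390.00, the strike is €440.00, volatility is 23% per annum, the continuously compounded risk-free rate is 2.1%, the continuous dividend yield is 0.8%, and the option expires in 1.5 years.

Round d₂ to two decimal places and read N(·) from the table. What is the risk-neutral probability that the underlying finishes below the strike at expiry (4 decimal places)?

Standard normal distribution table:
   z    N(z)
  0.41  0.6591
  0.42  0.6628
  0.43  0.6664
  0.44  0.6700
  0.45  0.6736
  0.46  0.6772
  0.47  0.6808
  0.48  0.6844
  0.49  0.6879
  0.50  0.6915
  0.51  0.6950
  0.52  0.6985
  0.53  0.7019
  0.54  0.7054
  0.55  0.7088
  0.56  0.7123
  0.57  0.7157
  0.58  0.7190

0.6915

σ√T = 0.23 × 1.2247 = 0.2817
d₁ = [ln(390/440) + (0.021 − 0.008 + 0.23²/2)·1.5] / 0.2817 = [-0.1206 + 0.0592] / 0.2817 = -0.2182 ⇒ -0.22
d₂ = d₁ − σ√T = -0.2182 − 0.2817 = -0.4998 ⇒ -0.50
Pr(exercise) under Q = N(−d₂) = N(0.50) = 0.6915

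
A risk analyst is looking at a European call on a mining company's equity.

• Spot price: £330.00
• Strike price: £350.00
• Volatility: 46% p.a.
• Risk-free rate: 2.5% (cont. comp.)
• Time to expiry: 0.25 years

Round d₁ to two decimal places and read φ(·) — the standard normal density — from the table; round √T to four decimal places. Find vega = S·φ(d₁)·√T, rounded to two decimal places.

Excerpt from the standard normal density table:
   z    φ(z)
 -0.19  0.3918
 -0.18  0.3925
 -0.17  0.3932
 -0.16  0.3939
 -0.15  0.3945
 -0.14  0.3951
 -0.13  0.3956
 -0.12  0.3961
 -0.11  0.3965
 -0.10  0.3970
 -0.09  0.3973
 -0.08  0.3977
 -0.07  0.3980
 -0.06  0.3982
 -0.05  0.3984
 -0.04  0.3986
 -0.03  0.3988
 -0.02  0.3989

65.42

σ√T = 0.46·√0.25 = 0.2300
d₁ = [ln(330/350) + (0.025 + 0.46²/2)·0.25] / 0.2300 = [-0.0588 + 0.0327] / 0.2300 = -0.1137 which rounds to -0.11
√T = √0.25 = 0.5000
φ(d₁) = φ(-0.11) = 0.3965
vega = S·φ(d₁)·√T = 330·0.3965·0.5000 = 65.4225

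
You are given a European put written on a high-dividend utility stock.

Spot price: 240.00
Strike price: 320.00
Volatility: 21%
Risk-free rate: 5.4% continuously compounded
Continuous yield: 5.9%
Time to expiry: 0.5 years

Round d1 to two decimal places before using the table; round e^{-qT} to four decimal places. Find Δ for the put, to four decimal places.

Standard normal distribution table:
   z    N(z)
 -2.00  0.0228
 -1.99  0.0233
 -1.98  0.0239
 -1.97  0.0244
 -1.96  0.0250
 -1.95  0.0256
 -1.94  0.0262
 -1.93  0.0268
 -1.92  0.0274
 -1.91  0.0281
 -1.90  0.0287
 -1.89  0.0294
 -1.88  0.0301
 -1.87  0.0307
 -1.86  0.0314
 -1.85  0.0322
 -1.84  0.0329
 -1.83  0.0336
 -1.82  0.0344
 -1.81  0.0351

T = 0.5;  σ√T = 0.1485
d₁ = [ln(240/320) + (0.054 − 0.059 + ½·0.21²)·0.5] / (σ√T) = (-0.2877 + 0.0085) / 0.1485 = -1.8799 ⇒ -1.88
N(d₁) = N(-1.88) = 0.0301
Δ_put = exp(−qT)·(N(d₁) − 1) = 0.9709·(0.0301 − 1) = -0.9417

-0.9417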